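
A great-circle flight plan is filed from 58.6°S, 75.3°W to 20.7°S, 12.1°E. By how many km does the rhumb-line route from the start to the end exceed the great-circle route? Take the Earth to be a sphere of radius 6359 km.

Great circle: cos σ = sin φ₁ sin φ₂ + cos φ₁ cos φ₂ cos Δλ,  σ = 1.2410 rad → d_gc = 7891.7 km
Rhumb line: Δψ = +0.8997, q = Δφ/Δψ = 0.7352, d_rh = R√(Δφ²+q²Δλ²) = 8279.9 km
Excess = 8279.9 − 7891.7 = 388.2 ≈ 388 km

388 km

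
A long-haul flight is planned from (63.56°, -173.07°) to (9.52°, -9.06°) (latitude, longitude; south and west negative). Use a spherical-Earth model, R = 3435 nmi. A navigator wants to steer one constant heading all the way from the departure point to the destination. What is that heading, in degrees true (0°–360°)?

114.1°

Meridional parts: M(φ₁)=+1.4485, M(φ₂)=+0.1669 → ΔM = -1.2816;  Δλ = +2.8625 rad
tan C = Δλ / ΔM = -2.2335 → C = 114.12°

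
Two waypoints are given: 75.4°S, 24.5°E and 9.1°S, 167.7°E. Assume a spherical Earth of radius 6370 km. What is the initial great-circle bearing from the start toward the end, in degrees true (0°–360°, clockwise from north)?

θ = atan2( sin Δλ·cos φ₂ ,  cos φ₁ sin φ₂ − sin φ₁ cos φ₂ cos Δλ )
  = atan2(+0.5915, -0.8050) = 143.69°

143.7°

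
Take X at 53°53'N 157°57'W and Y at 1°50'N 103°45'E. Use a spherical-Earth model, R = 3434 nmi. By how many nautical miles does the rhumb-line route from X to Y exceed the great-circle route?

Great circle: cos σ = sin φ₁ sin φ₂ + cos φ₁ cos φ₂ cos Δλ,  σ = 1.6300 rad → d_gc = 5597.5 nmi
Rhumb line: Δψ = -1.0887, q = Δφ/Δψ = 0.8344, d_rh = R√(Δφ²+q²Δλ²) = 5822.3 nmi
Excess = 5822.3 − 5597.5 = 224.8 ≈ 225 nmi

225 nmi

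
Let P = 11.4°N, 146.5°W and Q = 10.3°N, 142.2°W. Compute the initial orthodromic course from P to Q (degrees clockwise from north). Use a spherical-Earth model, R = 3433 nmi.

104.2°

θ = atan2( sin Δλ·cos φ₂ ,  cos φ₁ sin φ₂ − sin φ₁ cos φ₂ cos Δλ )
  = atan2(+0.0738, -0.0187) = 104.19°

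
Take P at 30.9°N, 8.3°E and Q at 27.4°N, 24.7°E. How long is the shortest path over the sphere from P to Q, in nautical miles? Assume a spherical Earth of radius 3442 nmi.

885 nmi

cos σ = sin φ₁ sin φ₂ + cos φ₁ cos φ₂ cos Δλ
      = sin(30.90°)sin(27.40°) + cos(30.90°)cos(27.40°)cos(16.40°) = 0.9671
σ = 14.729° → d = Rσ = 3442·0.25707 = 885 nmi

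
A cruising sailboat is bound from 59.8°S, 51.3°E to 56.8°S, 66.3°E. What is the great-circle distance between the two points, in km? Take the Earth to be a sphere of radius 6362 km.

934 km

cos σ = sin φ₁ sin φ₂ + cos φ₁ cos φ₂ cos Δλ
      = sin(-59.80°)sin(-56.80°) + cos(-59.80°)cos(-56.80°)cos(15.00°) = 0.9892
σ = 8.411° → d = Rσ = 6362·0.14680 = 934 km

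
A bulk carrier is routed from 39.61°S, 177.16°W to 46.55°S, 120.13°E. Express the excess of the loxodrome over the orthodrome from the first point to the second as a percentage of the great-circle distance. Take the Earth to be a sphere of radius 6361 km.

2.5%

Great circle: σ = 0.7873 rad → d_gc = Rσ = 5007.9 km
Rhumb: Δφ = -0.1211, Δλ = -1.0945, Δψ = -0.1661, q = Δφ/Δψ = 0.7292 → d_rh = R√(Δφ²+q²Δλ²) = 5134.7 km
Excess = (5134.7 − 5007.9) / 5007.9 = 126.8 / 5007.9 = 2.53% ≈ 2.5%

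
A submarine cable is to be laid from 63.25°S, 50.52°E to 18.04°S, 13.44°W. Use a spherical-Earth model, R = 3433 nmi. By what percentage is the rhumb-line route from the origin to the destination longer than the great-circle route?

Great circle: σ = 1.0878 rad → d_gc = Rσ = 3734.5 nmi
Rhumb: Δφ = +0.7891, Δλ = -1.1163, Δψ = +1.1162, q = Δφ/Δψ = 0.7069 → d_rh = R√(Δφ²+q²Δλ²) = 3831.0 nmi
Excess = (3831.0 − 3734.5) / 3734.5 = 96.5 / 3734.5 = 2.58% ≈ 2.6%

2.6%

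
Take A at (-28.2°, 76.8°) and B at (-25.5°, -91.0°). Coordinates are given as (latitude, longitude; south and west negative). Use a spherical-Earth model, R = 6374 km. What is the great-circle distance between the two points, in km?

13910 km

Haversine: a = sin²(Δφ/2)+cos φ₁ cos φ₂ sin²(Δλ/2) = 0.78702;  σ = 2·atan2(√a,√(1−a))
σ = 125.033° → d = Rσ = 6374·2.18224 = 13910 km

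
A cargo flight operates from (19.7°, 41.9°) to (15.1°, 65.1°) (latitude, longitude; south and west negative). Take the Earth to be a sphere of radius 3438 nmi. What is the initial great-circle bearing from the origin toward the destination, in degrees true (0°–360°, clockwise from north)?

N = sin Δλ·cos φ₂ = +0.3803;  D = cos φ₁ sin φ₂ − sin φ₁ cos φ₂ cos Δλ = -0.0539
initial course = atan2(N, D) = 98.06°

98.1°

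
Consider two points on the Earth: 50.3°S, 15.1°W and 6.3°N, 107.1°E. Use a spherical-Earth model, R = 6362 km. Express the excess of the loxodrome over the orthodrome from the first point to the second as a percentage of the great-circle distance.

Great circle: σ = 2.0073 rad → d_gc = Rσ = 12770.3 km
Rhumb: Δφ = +0.9879, Δλ = +2.1328, Δψ = +1.1290, q = Δφ/Δψ = 0.8750 → d_rh = R√(Δφ²+q²Δλ²) = 13433.0 km
Excess = (13433.0 − 12770.3) / 12770.3 = 662.7 / 12770.3 = 5.19% ≈ 5.2%

5.2%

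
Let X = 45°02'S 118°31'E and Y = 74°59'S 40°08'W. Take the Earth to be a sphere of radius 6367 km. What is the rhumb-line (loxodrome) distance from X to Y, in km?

Rhumb course C = atan2(Δλ, Δψ) with Δψ = ln[tan(π/4+φ₂/2)/tan(π/4+φ₁/2)] = -1.1443, Δλ = -2.7690 → C = 247.55°
d = R·|Δφ| / |cos C| = 6367·0.52273 / 0.38192 = 8714 km

8714 km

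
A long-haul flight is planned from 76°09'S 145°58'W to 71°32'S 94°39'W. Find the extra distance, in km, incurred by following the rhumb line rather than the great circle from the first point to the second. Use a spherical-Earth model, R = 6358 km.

51 km

Great circle: cos σ = sin φ₁ sin φ₂ + cos φ₁ cos φ₂ cos Δλ,  σ = 0.2524 rad → d_gc = 1604.6 km
Rhumb line: Δψ = +0.2915, q = Δφ/Δψ = 0.2764, d_rh = R√(Δφ²+q²Δλ²) = 1655.3 km
Excess = 1655.3 − 1604.6 = 50.7 ≈ 51 km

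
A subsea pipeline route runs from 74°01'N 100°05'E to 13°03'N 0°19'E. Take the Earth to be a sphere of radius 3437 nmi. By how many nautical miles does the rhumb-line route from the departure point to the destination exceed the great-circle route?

Great circle: cos σ = sin φ₁ sin φ₂ + cos φ₁ cos φ₂ cos Δλ,  σ = 1.3984 rad → d_gc = 4806.2 nmi
Rhumb line: Δψ = -1.7336, q = Δφ/Δψ = 0.6138, d_rh = R√(Δφ²+q²Δλ²) = 5183.6 nmi
Excess = 5183.6 − 4806.2 = 377.4 ≈ 377 nmi

377 nmi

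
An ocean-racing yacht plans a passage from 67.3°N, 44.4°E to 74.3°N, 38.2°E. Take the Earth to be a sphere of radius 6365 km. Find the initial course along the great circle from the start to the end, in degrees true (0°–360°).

θ = atan2( sin Δλ·cos φ₂ ,  cos φ₁ sin φ₂ − sin φ₁ cos φ₂ cos Δλ )
  = atan2(-0.0292, +0.1233) = 346.67°

346.7°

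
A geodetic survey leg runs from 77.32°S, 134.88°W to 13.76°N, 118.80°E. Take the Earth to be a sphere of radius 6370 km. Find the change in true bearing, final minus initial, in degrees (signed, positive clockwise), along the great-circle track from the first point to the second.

+90.2°

At departure: θ₁ = atan2(sin Δλ cos φ₂, cos φ₁ sin φ₂ − sin φ₁ cos φ₂ cos Δλ) = 257.07°
At arrival: θ₂ = atan2(sin Δλ cos φ₁, −cos φ₂ sin φ₁ + sin φ₂ cos φ₁ cos Δλ) = 347.28°
Δθ = θ₂ − θ₁ = +90.2°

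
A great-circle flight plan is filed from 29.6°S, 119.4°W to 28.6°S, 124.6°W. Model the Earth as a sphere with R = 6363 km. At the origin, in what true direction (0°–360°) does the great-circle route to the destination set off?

281.1°

θ = atan2( sin Δλ·cos φ₂ ,  cos φ₁ sin φ₂ − sin φ₁ cos φ₂ cos Δλ )
  = atan2(-0.0796, +0.0157) = 281.14°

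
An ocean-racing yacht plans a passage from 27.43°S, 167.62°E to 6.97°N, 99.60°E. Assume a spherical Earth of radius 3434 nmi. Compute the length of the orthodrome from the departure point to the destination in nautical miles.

cos σ = sin φ₁ sin φ₂ + cos φ₁ cos φ₂ cos Δλ
      = sin(-27.43°)sin(6.97°) + cos(-27.43°)cos(6.97°)cos(-68.02°) = 0.2738
σ = 74.107° → d = Rσ = 3434·1.29341 = 4442 nmi

4442 nmi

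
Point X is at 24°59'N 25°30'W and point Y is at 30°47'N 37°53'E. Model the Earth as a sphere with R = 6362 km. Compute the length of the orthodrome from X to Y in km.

6173 km

Haversine: a = sin²(Δφ/2)+cos φ₁ cos φ₂ sin²(Δλ/2) = 0.21748;  σ = 2·atan2(√a,√(1−a))
σ = 55.595° → d = Rσ = 6362·0.97031 = 6173 km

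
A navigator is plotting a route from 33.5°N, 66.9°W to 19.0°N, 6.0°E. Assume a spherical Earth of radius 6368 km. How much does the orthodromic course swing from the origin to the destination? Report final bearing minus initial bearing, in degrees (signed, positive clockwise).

Initial bearing θ₁ = atan2(sin Δλ cos φ₂, cos φ₁ sin φ₂ − sin φ₁ cos φ₂ cos Δλ) = 82.56°
Final bearing θ₂ = (initial bearing from the destination back to the start) + 180° = 119.01°
Δθ = θ₂ − θ₁ = +36.5°

+36.5°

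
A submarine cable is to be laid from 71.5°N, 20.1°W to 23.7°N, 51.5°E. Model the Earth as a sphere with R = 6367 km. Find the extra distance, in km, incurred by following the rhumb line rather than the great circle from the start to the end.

280 km

Great circle: cos σ = sin φ₁ sin φ₂ + cos φ₁ cos φ₂ cos Δλ,  σ = 1.0782 rad → d_gc = 6865.1 km
Rhumb line: Δψ = -1.3889, q = Δφ/Δψ = 0.6007, d_rh = R√(Δφ²+q²Δλ²) = 7145.4 km
Excess = 7145.4 − 6865.1 = 280.3 ≈ 280 km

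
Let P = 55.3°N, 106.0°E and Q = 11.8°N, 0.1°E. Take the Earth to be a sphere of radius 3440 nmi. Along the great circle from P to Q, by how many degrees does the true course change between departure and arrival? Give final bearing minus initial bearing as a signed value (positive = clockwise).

At departure: θ₁ = atan2(sin Δλ cos φ₂, cos φ₁ sin φ₂ − sin φ₁ cos φ₂ cos Δλ) = 289.69°
At arrival: θ₂ = atan2(sin Δλ cos φ₁, −cos φ₂ sin φ₁ + sin φ₂ cos φ₁ cos Δλ) = 213.20°
Δθ = θ₂ − θ₁ = -76.5°

-76.5°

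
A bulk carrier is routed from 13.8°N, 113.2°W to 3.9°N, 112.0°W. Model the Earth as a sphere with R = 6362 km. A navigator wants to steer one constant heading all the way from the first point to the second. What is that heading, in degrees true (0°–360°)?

Meridional parts: M(φ₁)=+0.2432, M(φ₂)=+0.0681 → ΔM = -0.1751;  Δλ = +0.0209 rad
tan C = Δλ / ΔM = -0.1196 → C = 173.18°

173.2°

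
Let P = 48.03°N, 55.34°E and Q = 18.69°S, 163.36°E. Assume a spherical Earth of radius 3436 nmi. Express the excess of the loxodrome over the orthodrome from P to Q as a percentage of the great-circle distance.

2.1%

Great circle: σ = 2.0200 rad → d_gc = Rσ = 6940.6 nmi
Rhumb: Δφ = -1.1645, Δλ = +1.8853, Δψ = -1.2904, q = Δφ/Δψ = 0.9024 → d_rh = R√(Δφ²+q²Δλ²) = 7084.0 nmi
Excess = (7084.0 − 6940.6) / 6940.6 = 143.4 / 6940.6 = 2.07% ≈ 2.1%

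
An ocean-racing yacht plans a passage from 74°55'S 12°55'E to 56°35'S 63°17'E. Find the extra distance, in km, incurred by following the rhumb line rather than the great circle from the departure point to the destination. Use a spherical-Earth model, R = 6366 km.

79 km

Great circle: cos σ = sin φ₁ sin φ₂ + cos φ₁ cos φ₂ cos Δλ,  σ = 0.4571 rad → d_gc = 2909.8 km
Rhumb line: Δψ = +0.8186, q = Δφ/Δψ = 0.3909, d_rh = R√(Δφ²+q²Δλ²) = 2989.0 km
Excess = 2989.0 − 2909.8 = 79.2 ≈ 79 km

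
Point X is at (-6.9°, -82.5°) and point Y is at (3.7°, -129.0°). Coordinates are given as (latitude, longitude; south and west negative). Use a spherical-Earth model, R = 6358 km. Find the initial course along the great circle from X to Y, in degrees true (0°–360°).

281.4°

N = sin Δλ·cos φ₂ = -0.7239;  D = cos φ₁ sin φ₂ − sin φ₁ cos φ₂ cos Δλ = +0.1466
initial course = atan2(N, D) = 281.45°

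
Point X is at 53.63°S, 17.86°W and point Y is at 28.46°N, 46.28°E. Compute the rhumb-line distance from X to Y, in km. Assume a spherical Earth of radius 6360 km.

11050 km

Rhumb course C = atan2(Δλ, Δψ) with Δψ = ln[tan(π/4+φ₂/2)/tan(π/4+φ₁/2)] = +1.6317, Δλ = +1.1195 → C = 34.45°
d = R·|Δφ| / |cos C| = 6360·1.43274 / 0.82460 = 11050 km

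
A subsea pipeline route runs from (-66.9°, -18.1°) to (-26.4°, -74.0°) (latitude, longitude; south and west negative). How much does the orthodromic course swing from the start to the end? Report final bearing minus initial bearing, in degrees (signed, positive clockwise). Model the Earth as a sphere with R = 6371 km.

Initial bearing θ₁ = atan2(sin Δλ cos φ₂, cos φ₁ sin φ₂ − sin φ₁ cos φ₂ cos Δλ) = 291.18°
Final bearing θ₂ = (initial bearing from the destination back to the start) + 180° = 335.89°
Δθ = θ₂ − θ₁ = +44.7°

+44.7°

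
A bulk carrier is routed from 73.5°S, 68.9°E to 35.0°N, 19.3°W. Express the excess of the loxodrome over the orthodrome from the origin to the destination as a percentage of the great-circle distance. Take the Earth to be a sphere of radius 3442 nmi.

2.8%

Great circle: σ = 2.1444 rad → d_gc = Rσ = 7381.0 nmi
Rhumb: Δφ = +1.8937, Δλ = -1.5394, Δψ = +2.5839, q = Δφ/Δψ = 0.7329 → d_rh = R√(Δφ²+q²Δλ²) = 7587.1 nmi
Excess = (7587.1 − 7381.0) / 7381.0 = 206.1 / 7381.0 = 2.79% ≈ 2.8%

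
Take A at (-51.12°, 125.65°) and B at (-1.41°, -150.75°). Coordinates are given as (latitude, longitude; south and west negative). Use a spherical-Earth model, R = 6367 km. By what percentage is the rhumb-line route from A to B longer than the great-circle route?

Great circle: σ = 1.4816 rad → d_gc = Rσ = 9433.2 km
Rhumb: Δφ = +0.8676, Δλ = +1.4591, Δψ = +1.0168, q = Δφ/Δψ = 0.8532 → d_rh = R√(Δφ²+q²Δλ²) = 9661.5 km
Excess = (9661.5 − 9433.2) / 9433.2 = 228.3 / 9433.2 = 2.42% ≈ 2.4%

2.4%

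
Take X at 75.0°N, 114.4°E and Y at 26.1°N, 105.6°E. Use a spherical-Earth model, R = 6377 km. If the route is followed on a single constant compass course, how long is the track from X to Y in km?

Δψ = ln[tan(π/4+φ₂/2)/tan(π/4+φ₁/2)] = -1.5554;  Δφ = -0.8535 rad,  Δλ = -0.1536 rad
q = Δφ/Δψ = 0.5487
d = R·√(Δφ² + q²Δλ²) = 6377·0.85762 = 5469 km

5469 km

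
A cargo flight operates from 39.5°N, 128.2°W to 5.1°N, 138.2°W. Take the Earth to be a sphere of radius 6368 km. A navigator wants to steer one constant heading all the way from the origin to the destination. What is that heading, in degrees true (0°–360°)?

194.8°

Meridional parts: M(φ₁)=+0.7516, M(φ₂)=+0.0891 → ΔM = -0.6624;  Δλ = -0.1745 rad
tan C = Δλ / ΔM = +0.2635 → C = 194.76°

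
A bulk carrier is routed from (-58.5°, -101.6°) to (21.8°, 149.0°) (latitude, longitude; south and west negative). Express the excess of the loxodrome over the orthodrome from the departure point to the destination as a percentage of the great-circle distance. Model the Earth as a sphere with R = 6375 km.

3.4%

Great circle: σ = 2.0689 rad → d_gc = Rσ = 13189.4 km
Rhumb: Δφ = +1.4015, Δλ = -1.9094, Δψ = +1.6558, q = Δφ/Δψ = 0.8464 → d_rh = R√(Δφ²+q²Δλ²) = 13637.5 km
Excess = (13637.5 − 13189.4) / 13189.4 = 448.1 / 13189.4 = 3.40% ≈ 3.4%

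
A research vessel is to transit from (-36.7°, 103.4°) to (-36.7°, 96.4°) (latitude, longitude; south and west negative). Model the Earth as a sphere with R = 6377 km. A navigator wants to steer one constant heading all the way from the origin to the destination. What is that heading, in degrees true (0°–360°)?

270.0°

Δψ = ln[tan(π/4+φ₂/2)/tan(π/4+φ₁/2)] = +0.0000
Δλ = -0.1222 rad (taken the short way round)
course = atan2(Δλ, Δψ) = 270.00°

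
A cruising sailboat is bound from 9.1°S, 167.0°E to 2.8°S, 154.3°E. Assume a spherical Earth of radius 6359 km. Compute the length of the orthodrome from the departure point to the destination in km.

Haversine: a = sin²(Δφ/2)+cos φ₁ cos φ₂ sin²(Δλ/2) = 0.01508;  σ = 2·atan2(√a,√(1−a))
σ = 14.109° → d = Rσ = 6359·0.24625 = 1566 km

1566 km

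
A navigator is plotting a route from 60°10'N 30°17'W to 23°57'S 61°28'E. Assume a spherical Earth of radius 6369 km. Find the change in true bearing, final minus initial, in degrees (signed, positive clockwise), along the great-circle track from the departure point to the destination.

+46.7°

Initial bearing θ₁ = atan2(sin Δλ cos φ₂, cos φ₁ sin φ₂ − sin φ₁ cos φ₂ cos Δλ) = 101.01°
Final bearing θ₂ = (initial bearing from the destination back to the start) + 180° = 147.70°
Δθ = θ₂ − θ₁ = +46.7°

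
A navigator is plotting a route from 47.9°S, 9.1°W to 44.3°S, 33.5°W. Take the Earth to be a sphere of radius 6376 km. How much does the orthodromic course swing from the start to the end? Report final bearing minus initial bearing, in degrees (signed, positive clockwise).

+17.7°

At departure: θ₁ = atan2(sin Δλ cos φ₂, cos φ₁ sin φ₂ − sin φ₁ cos φ₂ cos Δλ) = 272.97°
At arrival: θ₂ = atan2(sin Δλ cos φ₁, −cos φ₂ sin φ₁ + sin φ₂ cos φ₁ cos Δλ) = 290.69°
Δθ = θ₂ − θ₁ = +17.7°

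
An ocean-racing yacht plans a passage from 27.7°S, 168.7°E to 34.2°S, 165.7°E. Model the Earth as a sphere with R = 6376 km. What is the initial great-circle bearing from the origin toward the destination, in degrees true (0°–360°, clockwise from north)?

θ = atan2( sin Δλ·cos φ₂ ,  cos φ₁ sin φ₂ − sin φ₁ cos φ₂ cos Δλ )
  = atan2(-0.0433, -0.1137) = 200.84°

200.8°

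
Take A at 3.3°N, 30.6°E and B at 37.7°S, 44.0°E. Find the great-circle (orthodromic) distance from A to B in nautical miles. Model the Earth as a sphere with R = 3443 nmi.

2575 nmi

cos σ = sin φ₁ sin φ₂ + cos φ₁ cos φ₂ cos Δλ
      = sin(3.30°)sin(-37.70°) + cos(3.30°)cos(-37.70°)cos(13.40°) = 0.7332
σ = 42.844° → d = Rσ = 3443·0.74777 = 2575 nmi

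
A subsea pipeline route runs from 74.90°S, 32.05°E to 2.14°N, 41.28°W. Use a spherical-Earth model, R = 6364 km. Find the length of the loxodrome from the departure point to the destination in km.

10076 km

Rhumb course C = atan2(Δλ, Δψ) with Δψ = ln[tan(π/4+φ₂/2)/tan(π/4+φ₁/2)] = +2.0582, Δλ = -1.2798 → C = 328.13°
d = R·|Δφ| / |cos C| = 6364·1.34460 / 0.84921 = 10076 km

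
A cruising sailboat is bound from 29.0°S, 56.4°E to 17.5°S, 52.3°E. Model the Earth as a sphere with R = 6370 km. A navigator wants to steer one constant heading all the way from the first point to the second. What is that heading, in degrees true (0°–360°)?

Δψ = ln[tan(π/4+φ₂/2)/tan(π/4+φ₁/2)] = +0.2190
Δλ = -0.0716 rad (taken the short way round)
course = atan2(Δλ, Δψ) = 341.90°

341.9°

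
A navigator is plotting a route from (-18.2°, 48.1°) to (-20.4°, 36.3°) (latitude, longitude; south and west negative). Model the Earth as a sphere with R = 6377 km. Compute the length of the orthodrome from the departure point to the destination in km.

cos σ = sin φ₁ sin φ₂ + cos φ₁ cos φ₂ cos Δλ
      = sin(-18.20°)sin(-20.40°) + cos(-18.20°)cos(-20.40°)cos(-11.80°) = 0.9804
σ = 11.349° → d = Rσ = 6377·0.19808 = 1263 km

1263 km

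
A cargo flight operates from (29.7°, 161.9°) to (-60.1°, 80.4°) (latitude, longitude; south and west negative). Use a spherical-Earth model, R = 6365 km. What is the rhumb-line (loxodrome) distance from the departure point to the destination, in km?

Rhumb course C = atan2(Δλ, Δψ) with Δψ = ln[tan(π/4+φ₂/2)/tan(π/4+φ₁/2)] = -1.8637, Δλ = -1.4224 → C = 217.35°
d = R·|Δφ| / |cos C| = 6365·1.56731 / 0.79492 = 12549 km

12549 km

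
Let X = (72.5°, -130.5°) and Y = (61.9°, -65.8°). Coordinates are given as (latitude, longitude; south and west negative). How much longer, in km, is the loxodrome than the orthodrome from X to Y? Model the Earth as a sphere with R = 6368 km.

Great circle: cos σ = sin φ₁ sin φ₂ + cos φ₁ cos φ₂ cos Δλ,  σ = 0.4468 rad → d_gc = 2845.3 km
Rhumb line: Δψ = -0.4861, q = Δφ/Δψ = 0.3806, d_rh = R√(Δφ²+q²Δλ²) = 2979.7 km
Excess = 2979.7 − 2845.3 = 134.4 ≈ 134 km

134 km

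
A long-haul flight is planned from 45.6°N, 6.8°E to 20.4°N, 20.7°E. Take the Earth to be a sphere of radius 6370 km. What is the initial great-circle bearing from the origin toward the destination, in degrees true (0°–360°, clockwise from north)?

151.0°

θ = atan2( sin Δλ·cos φ₂ ,  cos φ₁ sin φ₂ − sin φ₁ cos φ₂ cos Δλ )
  = atan2(+0.2252, -0.4062) = 151.00°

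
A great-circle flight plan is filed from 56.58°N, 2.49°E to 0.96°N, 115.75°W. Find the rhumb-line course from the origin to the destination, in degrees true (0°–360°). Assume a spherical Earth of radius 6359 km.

240.1°

Meridional parts: M(φ₁)=+1.2033, M(φ₂)=+0.0168 → ΔM = -1.1865;  Δλ = -2.0637 rad
tan C = Δλ / ΔM = +1.7392 → C = 240.10°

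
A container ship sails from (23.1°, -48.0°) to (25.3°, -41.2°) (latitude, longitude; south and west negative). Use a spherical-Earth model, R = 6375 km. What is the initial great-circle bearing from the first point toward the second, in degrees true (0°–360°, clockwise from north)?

69.1°

θ = atan2( sin Δλ·cos φ₂ ,  cos φ₁ sin φ₂ − sin φ₁ cos φ₂ cos Δλ )
  = atan2(+0.1070, +0.0409) = 69.10°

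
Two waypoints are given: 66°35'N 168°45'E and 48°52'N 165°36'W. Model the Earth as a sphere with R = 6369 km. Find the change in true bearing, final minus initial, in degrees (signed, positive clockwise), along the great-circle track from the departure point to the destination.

At departure: θ₁ = atan2(sin Δλ cos φ₂, cos φ₁ sin φ₂ − sin φ₁ cos φ₂ cos Δλ) = 130.69°
At arrival: θ₂ = atan2(sin Δλ cos φ₁, −cos φ₂ sin φ₁ + sin φ₂ cos φ₁ cos Δλ) = 152.74°
Δθ = θ₂ − θ₁ = +22.0°

+22.0°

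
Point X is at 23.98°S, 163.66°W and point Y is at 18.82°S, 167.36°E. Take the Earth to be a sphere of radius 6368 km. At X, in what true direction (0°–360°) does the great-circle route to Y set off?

275.2°

θ = atan2( sin Δλ·cos φ₂ ,  cos φ₁ sin φ₂ − sin φ₁ cos φ₂ cos Δλ )
  = atan2(-0.4586, +0.0418) = 275.20°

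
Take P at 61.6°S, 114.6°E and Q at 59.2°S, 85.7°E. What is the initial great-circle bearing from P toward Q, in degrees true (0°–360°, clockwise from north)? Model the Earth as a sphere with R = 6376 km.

N = sin Δλ·cos φ₂ = -0.2475;  D = cos φ₁ sin φ₂ − sin φ₁ cos φ₂ cos Δλ = -0.0142
initial course = atan2(N, D) = 266.71°

266.7°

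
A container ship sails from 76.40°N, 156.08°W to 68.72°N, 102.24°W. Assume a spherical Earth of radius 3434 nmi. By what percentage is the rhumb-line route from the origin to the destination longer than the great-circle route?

3.4%

Great circle: σ = 0.2976 rad → d_gc = Rσ = 1021.9 nmi
Rhumb: Δφ = -0.1340, Δλ = +0.9397, Δψ = -0.4546, q = Δφ/Δψ = 0.2949 → d_rh = R√(Δφ²+q²Δλ²) = 1057.0 nmi
Excess = (1057.0 − 1021.9) / 1021.9 = 35.1 / 1021.9 = 3.43% ≈ 3.4%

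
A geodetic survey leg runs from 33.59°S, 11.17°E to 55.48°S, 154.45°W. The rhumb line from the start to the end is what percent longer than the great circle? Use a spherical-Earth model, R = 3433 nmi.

Great circle: σ = 1.5722 rad → d_gc = Rσ = 5397.49 nmi
Rhumb: Δφ = -0.3821, Δλ = -2.8906, Δψ = -0.5459, q = Δφ/Δψ = 0.6999 → d_rh = R√(Δφ²+q²Δλ²) = 7068.02 nmi
Excess = (7068.02 − 5397.49) / 5397.49 = 1670.53 / 5397.49 = 30.9501% ≈ 31.0%

31.0%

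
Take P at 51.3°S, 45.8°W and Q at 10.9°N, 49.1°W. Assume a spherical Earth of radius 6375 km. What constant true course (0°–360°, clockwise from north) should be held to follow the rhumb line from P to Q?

Meridional parts: M(φ₁)=-1.0465, M(φ₂)=+0.1914 → ΔM = +1.2379;  Δλ = -0.0576 rad
tan C = Δλ / ΔM = -0.0465 → C = 357.34°

357.3°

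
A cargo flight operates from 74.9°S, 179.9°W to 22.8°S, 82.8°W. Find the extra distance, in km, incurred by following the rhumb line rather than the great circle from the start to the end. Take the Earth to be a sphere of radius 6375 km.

639 km

Great circle: cos σ = sin φ₁ sin φ₂ + cos φ₁ cos φ₂ cos Δλ,  σ = 1.2191 rad → d_gc = 7772.0 km
Rhumb line: Δψ = +1.6120, q = Δφ/Δψ = 0.5641, d_rh = R√(Δφ²+q²Δλ²) = 8411.0 km
Excess = 8411.0 − 7772.0 = 639.0 ≈ 639 km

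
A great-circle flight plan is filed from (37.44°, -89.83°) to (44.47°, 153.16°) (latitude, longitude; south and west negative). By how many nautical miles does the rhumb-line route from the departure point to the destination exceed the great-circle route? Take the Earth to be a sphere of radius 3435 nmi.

492 nmi

Great circle: cos σ = sin φ₁ sin φ₂ + cos φ₁ cos φ₂ cos Δλ,  σ = 1.4014 rad → d_gc = 4813.9 nmi
Rhumb line: Δψ = +0.1627, q = Δφ/Δψ = 0.7540, d_rh = R√(Δφ²+q²Δλ²) = 5306.3 nmi
Excess = 5306.3 − 4813.9 = 492.4 ≈ 492 nmi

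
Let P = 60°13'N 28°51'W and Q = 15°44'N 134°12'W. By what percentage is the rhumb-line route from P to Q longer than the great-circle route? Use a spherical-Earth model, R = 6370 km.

7.4%

Great circle: σ = 1.4618 rad → d_gc = Rσ = 9311.7 km
Rhumb: Δφ = -0.7764, Δλ = -1.8387, Δψ = -1.0464, q = Δφ/Δψ = 0.7419 → d_rh = R√(Δφ²+q²Δλ²) = 9998.7 km
Excess = (9998.7 − 9311.7) / 9311.7 = 687.0 / 9311.7 = 7.38% ≈ 7.4%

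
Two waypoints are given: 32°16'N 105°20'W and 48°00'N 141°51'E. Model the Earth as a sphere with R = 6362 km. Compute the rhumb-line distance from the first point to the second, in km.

Δψ = ln[tan(π/4+φ₂/2)/tan(π/4+φ₁/2)] = +0.3619;  Δφ = +0.2746 rad,  Δλ = -1.9690 rad
q = Δφ/Δψ = 0.7587
d = R·√(Δφ² + q²Δλ²) = 6362·1.51890 = 9663 km

9663 km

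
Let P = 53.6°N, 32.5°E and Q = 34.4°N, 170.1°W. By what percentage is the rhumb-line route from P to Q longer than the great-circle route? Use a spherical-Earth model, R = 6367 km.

26.1%

Great circle: σ = 1.5681 rad → d_gc = Rσ = 9984.1 km
Rhumb: Δφ = -0.3351, Δλ = +2.7471, Δψ = -0.4723, q = Δφ/Δψ = 0.7096 → d_rh = R√(Δφ²+q²Δλ²) = 12593.3 km
Excess = (12593.3 − 9984.1) / 9984.1 = 2609.2 / 9984.1 = 26.13% ≈ 26.1%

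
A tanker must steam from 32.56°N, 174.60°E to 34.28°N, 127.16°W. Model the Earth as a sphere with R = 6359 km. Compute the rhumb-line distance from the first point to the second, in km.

Δψ = ln[tan(π/4+φ₂/2)/tan(π/4+φ₁/2)] = +0.0360;  Δφ = +0.0300 rad,  Δλ = +1.0165 rad
q = Δφ/Δψ = 0.8346
d = R·√(Δφ² + q²Δλ²) = 6359·0.84888 = 5398 km

5398 km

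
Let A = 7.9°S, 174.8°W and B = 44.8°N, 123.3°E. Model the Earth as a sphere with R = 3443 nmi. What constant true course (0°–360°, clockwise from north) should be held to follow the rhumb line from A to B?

Δψ = ln[tan(π/4+φ₂/2)/tan(π/4+φ₁/2)] = +1.0148
Δλ = -1.0804 rad (taken the short way round)
course = atan2(Δλ, Δψ) = 313.21°

313.2°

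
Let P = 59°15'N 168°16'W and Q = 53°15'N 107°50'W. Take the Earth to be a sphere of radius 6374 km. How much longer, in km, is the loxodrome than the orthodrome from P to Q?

124 km

Great circle: cos σ = sin φ₁ sin φ₂ + cos φ₁ cos φ₂ cos Δλ,  σ = 0.5743 rad → d_gc = 3660.8 km
Rhumb line: Δψ = -0.1890, q = Δφ/Δψ = 0.5542, d_rh = R√(Δφ²+q²Δλ²) = 3785.1 km
Excess = 3785.1 − 3660.8 = 124.3 ≈ 124 km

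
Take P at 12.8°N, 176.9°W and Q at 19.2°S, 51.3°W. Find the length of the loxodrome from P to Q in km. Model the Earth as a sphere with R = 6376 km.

14224 km

Δψ = ln[tan(π/4+φ₂/2)/tan(π/4+φ₁/2)] = -0.5668;  Δφ = -0.5585 rad,  Δλ = +2.1921 rad
q = Δφ/Δψ = 0.9853
d = R·√(Δφ² + q²Δλ²) = 6376·2.23094 = 14224 km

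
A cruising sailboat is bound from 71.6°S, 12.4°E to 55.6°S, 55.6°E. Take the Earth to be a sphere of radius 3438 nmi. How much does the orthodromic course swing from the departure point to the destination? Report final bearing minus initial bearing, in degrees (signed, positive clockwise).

At departure: θ₁ = atan2(sin Δλ cos φ₂, cos φ₁ sin φ₂ − sin φ₁ cos φ₂ cos Δλ) = 71.38°
At arrival: θ₂ = atan2(sin Δλ cos φ₁, −cos φ₂ sin φ₁ + sin φ₂ cos φ₁ cos Δλ) = 31.97°
Δθ = θ₂ − θ₁ = -39.4°

-39.4°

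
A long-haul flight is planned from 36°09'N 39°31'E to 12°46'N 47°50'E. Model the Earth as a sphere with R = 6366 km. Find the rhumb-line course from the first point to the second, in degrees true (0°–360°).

Δψ = ln[tan(π/4+φ₂/2)/tan(π/4+φ₁/2)] = -0.4528
Δλ = +0.1452 rad (taken the short way round)
course = atan2(Δλ, Δψ) = 162.23°

162.2°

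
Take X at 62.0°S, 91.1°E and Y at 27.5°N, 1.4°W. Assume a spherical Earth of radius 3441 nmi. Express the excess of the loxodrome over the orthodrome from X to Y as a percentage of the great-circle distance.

Great circle: σ = 2.0107 rad → d_gc = Rσ = 6918.9 nmi
Rhumb: Δφ = +1.5621, Δλ = -1.6144, Δψ = +1.8885, q = Δφ/Δψ = 0.8271 → d_rh = R√(Δφ²+q²Δλ²) = 7071.4 nmi
Excess = (7071.4 − 6918.9) / 6918.9 = 152.5 / 6918.9 = 2.20% ≈ 2.2%

2.2%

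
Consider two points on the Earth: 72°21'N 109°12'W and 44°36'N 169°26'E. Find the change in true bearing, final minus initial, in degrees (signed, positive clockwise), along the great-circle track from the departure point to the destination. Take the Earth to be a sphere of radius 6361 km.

At departure: θ₁ = atan2(sin Δλ cos φ₂, cos φ₁ sin φ₂ − sin φ₁ cos φ₂ cos Δλ) = 278.96°
At arrival: θ₂ = atan2(sin Δλ cos φ₁, −cos φ₂ sin φ₁ + sin φ₂ cos φ₁ cos Δλ) = 204.87°
Δθ = θ₂ − θ₁ = -74.1°

-74.1°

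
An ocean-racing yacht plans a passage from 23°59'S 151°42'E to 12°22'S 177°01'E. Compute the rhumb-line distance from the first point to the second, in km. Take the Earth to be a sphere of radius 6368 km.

Rhumb course C = atan2(Δλ, Δψ) with Δψ = ln[tan(π/4+φ₂/2)/tan(π/4+φ₁/2)] = +0.2138, Δλ = +0.4419 → C = 64.17°
d = R·|Δφ| / |cos C| = 6368·0.20275 / 0.43562 = 2964 km

2964 km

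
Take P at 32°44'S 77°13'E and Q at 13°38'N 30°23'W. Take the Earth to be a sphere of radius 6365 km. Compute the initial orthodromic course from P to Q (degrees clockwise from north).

N = sin Δλ·cos φ₂ = -0.9263;  D = cos φ₁ sin φ₂ − sin φ₁ cos φ₂ cos Δλ = +0.0394
initial course = atan2(N, D) = 272.43°

272.4°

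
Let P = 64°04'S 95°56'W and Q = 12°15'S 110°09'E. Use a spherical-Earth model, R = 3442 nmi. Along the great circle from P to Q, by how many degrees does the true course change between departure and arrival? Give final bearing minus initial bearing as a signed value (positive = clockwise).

Initial bearing θ₁ = atan2(sin Δλ cos φ₂, cos φ₁ sin φ₂ − sin φ₁ cos φ₂ cos Δλ) = 205.97°
Final bearing θ₂ = (initial bearing from the destination back to the start) + 180° = 348.70°
Δθ = θ₂ − θ₁ = +142.7°

+142.7°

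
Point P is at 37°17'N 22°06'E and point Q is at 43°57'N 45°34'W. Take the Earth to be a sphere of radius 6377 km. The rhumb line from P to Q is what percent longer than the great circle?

2.7%

Great circle: σ = 0.8788 rad → d_gc = Rσ = 5604.0 km
Rhumb: Δφ = +0.1164, Δλ = -1.1810, Δψ = +0.1535, q = Δφ/Δψ = 0.7580 → d_rh = R√(Δφ²+q²Δλ²) = 5756.9 km
Excess = (5756.9 − 5604.0) / 5604.0 = 152.9 / 5604.0 = 2.73% ≈ 2.7%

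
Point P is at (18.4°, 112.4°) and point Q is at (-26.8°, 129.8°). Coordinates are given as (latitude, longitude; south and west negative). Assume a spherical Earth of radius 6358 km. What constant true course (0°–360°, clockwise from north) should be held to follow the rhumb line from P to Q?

Δψ = ln[tan(π/4+φ₂/2)/tan(π/4+φ₁/2)] = -0.8126
Δλ = +0.3037 rad (taken the short way round)
course = atan2(Δλ, Δψ) = 159.51°

159.5°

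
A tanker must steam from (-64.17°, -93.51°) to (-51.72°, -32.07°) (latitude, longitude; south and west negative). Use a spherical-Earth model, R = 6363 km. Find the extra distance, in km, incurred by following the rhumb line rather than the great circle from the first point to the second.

Great circle: cos σ = sin φ₁ sin φ₂ + cos φ₁ cos φ₂ cos Δλ,  σ = 0.5816 rad → d_gc = 3700.5 km
Rhumb line: Δψ = +0.4144, q = Δφ/Δψ = 0.5243, d_rh = R√(Δφ²+q²Δλ²) = 3835.3 km
Excess = 3835.3 − 3700.5 = 134.8 ≈ 135 km

135 km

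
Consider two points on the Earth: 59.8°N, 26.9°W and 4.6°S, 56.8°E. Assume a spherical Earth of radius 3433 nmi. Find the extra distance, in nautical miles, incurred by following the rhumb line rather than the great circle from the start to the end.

Great circle: cos σ = sin φ₁ sin φ₂ + cos φ₁ cos φ₂ cos Δλ,  σ = 1.5851 rad → d_gc = 5441.6 nmi
Rhumb line: Δψ = -1.3904, q = Δφ/Δψ = 0.8084, d_rh = R√(Δφ²+q²Δλ²) = 5597.0 nmi
Excess = 5597.0 − 5441.6 = 155.4 ≈ 155 nmi

155 nmi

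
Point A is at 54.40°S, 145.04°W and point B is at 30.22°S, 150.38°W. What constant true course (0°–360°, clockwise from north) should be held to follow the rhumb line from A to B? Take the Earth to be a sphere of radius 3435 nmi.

350.9°

Δψ = ln[tan(π/4+φ₂/2)/tan(π/4+φ₁/2)] = +0.5824
Δλ = -0.0932 rad (taken the short way round)
course = atan2(Δλ, Δψ) = 350.91°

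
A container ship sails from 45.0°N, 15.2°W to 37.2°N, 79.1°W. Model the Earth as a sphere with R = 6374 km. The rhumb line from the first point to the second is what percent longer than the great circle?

2.5%

Great circle: σ = 0.8294 rad → d_gc = Rσ = 5286.7 km
Rhumb: Δφ = -0.1361, Δλ = -1.1153, Δψ = -0.1810, q = Δφ/Δψ = 0.7521 → d_rh = R√(Δφ²+q²Δλ²) = 5416.4 km
Excess = (5416.4 − 5286.7) / 5286.7 = 129.7 / 5286.7 = 2.453% ≈ 2.5%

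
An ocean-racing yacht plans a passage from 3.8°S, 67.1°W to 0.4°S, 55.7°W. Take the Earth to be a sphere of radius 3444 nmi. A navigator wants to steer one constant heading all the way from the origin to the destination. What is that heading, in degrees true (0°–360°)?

Δψ = ln[tan(π/4+φ₂/2)/tan(π/4+φ₁/2)] = +0.0594
Δλ = +0.1990 rad (taken the short way round)
course = atan2(Δλ, Δψ) = 73.38°

73.4°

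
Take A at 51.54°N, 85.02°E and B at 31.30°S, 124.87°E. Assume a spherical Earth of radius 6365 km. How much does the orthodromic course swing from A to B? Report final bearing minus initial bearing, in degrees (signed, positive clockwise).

Initial bearing θ₁ = atan2(sin Δλ cos φ₂, cos φ₁ sin φ₂ − sin φ₁ cos φ₂ cos Δλ) = 146.80°
Final bearing θ₂ = (initial bearing from the destination back to the start) + 180° = 156.51°
Δθ = θ₂ − θ₁ = +9.7°

+9.7°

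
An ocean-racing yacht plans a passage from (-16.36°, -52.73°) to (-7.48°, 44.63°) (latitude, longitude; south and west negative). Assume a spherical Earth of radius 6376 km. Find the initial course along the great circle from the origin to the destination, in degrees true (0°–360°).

99.3°

N = sin Δλ·cos φ₂ = +0.9833;  D = cos φ₁ sin φ₂ − sin φ₁ cos φ₂ cos Δλ = -0.1607
initial course = atan2(N, D) = 99.28°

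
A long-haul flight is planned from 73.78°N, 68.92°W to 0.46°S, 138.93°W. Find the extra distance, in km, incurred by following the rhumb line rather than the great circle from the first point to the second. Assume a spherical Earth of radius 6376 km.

Great circle: cos σ = sin φ₁ sin φ₂ + cos φ₁ cos φ₂ cos Δλ,  σ = 1.4829 rad → d_gc = 9455.01 km
Rhumb line: Δψ = -1.9564, q = Δφ/Δψ = 0.6623, d_rh = R√(Δφ²+q²Δλ²) = 9740.50 km
Excess = 9740.50 − 9455.01 = 285.49 ≈ 285 km

285 km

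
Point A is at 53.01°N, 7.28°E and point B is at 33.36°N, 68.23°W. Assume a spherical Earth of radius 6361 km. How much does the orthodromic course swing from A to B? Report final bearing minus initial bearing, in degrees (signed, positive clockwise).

At departure: θ₁ = atan2(sin Δλ cos φ₂, cos φ₁ sin φ₂ − sin φ₁ cos φ₂ cos Δλ) = 281.46°
At arrival: θ₂ = atan2(sin Δλ cos φ₁, −cos φ₂ sin φ₁ + sin φ₂ cos φ₁ cos Δλ) = 224.91°
Δθ = θ₂ − θ₁ = -56.5°

-56.5°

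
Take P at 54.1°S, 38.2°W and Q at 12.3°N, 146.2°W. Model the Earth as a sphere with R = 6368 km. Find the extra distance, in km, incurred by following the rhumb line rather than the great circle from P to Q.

438 km

Great circle: cos σ = sin φ₁ sin φ₂ + cos φ₁ cos φ₂ cos Δλ,  σ = 1.9279 rad → d_gc = 12277.1 km
Rhumb line: Δψ = +1.3435, q = Δφ/Δψ = 0.8626, d_rh = R√(Δφ²+q²Δλ²) = 12715.0 km
Excess = 12715.0 − 12277.1 = 437.9 ≈ 438 km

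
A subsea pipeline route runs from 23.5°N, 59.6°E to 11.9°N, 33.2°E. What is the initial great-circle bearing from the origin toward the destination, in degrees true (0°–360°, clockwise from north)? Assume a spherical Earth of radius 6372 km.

249.8°

N = sin Δλ·cos φ₂ = -0.4351;  D = cos φ₁ sin φ₂ − sin φ₁ cos φ₂ cos Δλ = -0.1604
initial course = atan2(N, D) = 249.76°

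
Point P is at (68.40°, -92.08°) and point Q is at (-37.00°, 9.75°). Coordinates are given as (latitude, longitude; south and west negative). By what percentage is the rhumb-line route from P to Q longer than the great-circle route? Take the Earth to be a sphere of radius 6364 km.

3.0%

Great circle: σ = 2.2393 rad → d_gc = Rσ = 14251.0 km
Rhumb: Δφ = -1.8396, Δλ = +1.7773, Δψ = -2.3527, q = Δφ/Δψ = 0.7819 → d_rh = R√(Δφ²+q²Δλ²) = 14671.9 km
Excess = (14671.9 − 14251.0) / 14251.0 = 420.9 / 14251.0 = 2.953% ≈ 3.0%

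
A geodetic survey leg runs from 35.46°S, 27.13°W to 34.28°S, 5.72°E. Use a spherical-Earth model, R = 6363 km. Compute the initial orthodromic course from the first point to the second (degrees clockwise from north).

θ = atan2( sin Δλ·cos φ₂ ,  cos φ₁ sin φ₂ − sin φ₁ cos φ₂ cos Δλ )
  = atan2(+0.4482, -0.0561) = 97.13°

97.1°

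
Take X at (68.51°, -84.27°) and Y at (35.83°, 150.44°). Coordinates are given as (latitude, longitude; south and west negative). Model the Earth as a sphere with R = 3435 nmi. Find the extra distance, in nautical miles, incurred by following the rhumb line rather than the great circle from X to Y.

663 nmi

Great circle: cos σ = sin φ₁ sin φ₂ + cos φ₁ cos φ₂ cos Δλ,  σ = 1.1884 rad → d_gc = 4082.3 nmi
Rhumb line: Δψ = -0.9914, q = Δφ/Δψ = 0.5753, d_rh = R√(Δφ²+q²Δλ²) = 4745.0 nmi
Excess = 4745.0 − 4082.3 = 662.7 ≈ 663 nmi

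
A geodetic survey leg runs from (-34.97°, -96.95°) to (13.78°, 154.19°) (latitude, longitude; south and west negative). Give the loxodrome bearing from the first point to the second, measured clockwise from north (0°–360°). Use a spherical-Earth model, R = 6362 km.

295.2°

Δψ = ln[tan(π/4+φ₂/2)/tan(π/4+φ₁/2)] = +0.8951
Δλ = -1.9000 rad (taken the short way round)
course = atan2(Δλ, Δψ) = 295.22°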